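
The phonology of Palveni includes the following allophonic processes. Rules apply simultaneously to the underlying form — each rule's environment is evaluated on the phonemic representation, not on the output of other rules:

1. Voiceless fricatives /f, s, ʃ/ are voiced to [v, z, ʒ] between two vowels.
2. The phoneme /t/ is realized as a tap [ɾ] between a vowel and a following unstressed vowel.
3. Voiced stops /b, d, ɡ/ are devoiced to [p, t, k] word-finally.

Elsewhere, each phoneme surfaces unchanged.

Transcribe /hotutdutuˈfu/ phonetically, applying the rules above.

/h/ stays [h].
/o/ stays [o].
/t/ — between /o/ and /u/, between a vowel and a following unstressed vowel — surfaces as [ɾ] (rule 2).
/u/ (between /t/ and /t/): no rule targets it → [u].
/t/ — between /u/ and /d/; rule 2 does not apply here → [t].
/d/ (between /t/ and /u/): rule 3 targets it, but not word-finally → unchanged [d].
/u/ stays [u].
/t/ meets the environment for rule 2 (between a vowel and a following unstressed vowel) → [ɾ].
/u/ stays [u].
/f/ (between /u/ and /u/) occurs between two vowels → [v] by rule 1.
/u/ (word-final): no rule targets it → [u].

[hoɾutduɾuˈvu]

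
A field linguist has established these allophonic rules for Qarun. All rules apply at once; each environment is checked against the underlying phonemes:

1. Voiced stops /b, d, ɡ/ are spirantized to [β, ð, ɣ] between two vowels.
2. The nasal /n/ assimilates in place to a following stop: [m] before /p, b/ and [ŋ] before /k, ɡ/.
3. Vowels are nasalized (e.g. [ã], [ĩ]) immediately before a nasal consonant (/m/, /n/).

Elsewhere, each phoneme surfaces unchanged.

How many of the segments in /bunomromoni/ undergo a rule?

4

Segments that undergo a rule: /u/ → [ũ] (rule 3); /o/ → [õ] (rule 3); /o/ → [õ] (rule 3); /o/ → [õ] (rule 3).
All other segments surface unchanged.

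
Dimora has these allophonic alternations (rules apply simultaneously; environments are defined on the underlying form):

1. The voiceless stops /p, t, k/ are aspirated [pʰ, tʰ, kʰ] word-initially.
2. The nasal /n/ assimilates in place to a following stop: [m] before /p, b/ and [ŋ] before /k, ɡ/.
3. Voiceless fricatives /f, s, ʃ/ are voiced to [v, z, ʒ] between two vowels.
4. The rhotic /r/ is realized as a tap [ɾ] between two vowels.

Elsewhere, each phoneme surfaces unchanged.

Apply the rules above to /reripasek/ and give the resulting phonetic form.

[reɾipazek]

/r/ (word-initial): rule 4 targets it, but not between two vowels → unchanged [r].
/e/ — not in any rule's target class → [e].
/r/ (between /e/ and /i/) occurs between two vowels → [ɾ] by rule 4.
/i/ (between /r/ and /p/) is unaffected → [i].
/p/ (between /i/ and /a/): rule 1 targets it, but not word-initially → unchanged [p].
/a/ — not in any rule's target class → [a].
/s/ meets the environment for rule 3 (between two vowels) → [z].
/e/ stays [e].
/k/ (word-final): rule 1 targets it, but not word-initially → unchanged [k].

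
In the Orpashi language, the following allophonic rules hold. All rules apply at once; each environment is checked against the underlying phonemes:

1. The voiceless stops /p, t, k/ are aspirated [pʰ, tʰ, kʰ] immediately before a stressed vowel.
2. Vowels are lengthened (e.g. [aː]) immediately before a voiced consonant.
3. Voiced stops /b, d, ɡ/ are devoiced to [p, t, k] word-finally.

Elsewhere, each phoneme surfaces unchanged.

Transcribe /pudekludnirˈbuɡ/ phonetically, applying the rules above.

[puːdekluːdniːrˈbuːk]

/p/ — word-initial; rule 1 does not apply here → [p].
/u/ — between /p/ and /d/, before a voiced consonant — surfaces as [uː] (rule 2).
/d/ — between /u/ and /e/; rule 3 does not apply here → [d].
/e/ (between /d/ and /k/): rule 2 targets it, but not before a voiced consonant → unchanged [e].
/k/ (between /e/ and /l/): rule 1 targets it, but not immediately before a stressed vowel → unchanged [k].
/l/ stays [l].
/u/ (between /l/ and /d/): before a voiced consonant, so rule 2 applies → [uː].
/d/ — between /u/ and /n/; rule 3 does not apply here → [d].
/n/ — not in any rule's target class → [n].
Rule 2 applies to /i/ (between /n/ and /r/: before a voiced consonant) → [iː].
/r/ — not in any rule's target class → [r].
/b/ (between /r/ and /u/) fails the environment for rule 3, so it stays [b].
Rule 2 applies to /u/ (between /b/ and /ɡ/: before a voiced consonant) → [uː].
/ɡ/ (word-final) occurs word-finally → [k] by rule 3.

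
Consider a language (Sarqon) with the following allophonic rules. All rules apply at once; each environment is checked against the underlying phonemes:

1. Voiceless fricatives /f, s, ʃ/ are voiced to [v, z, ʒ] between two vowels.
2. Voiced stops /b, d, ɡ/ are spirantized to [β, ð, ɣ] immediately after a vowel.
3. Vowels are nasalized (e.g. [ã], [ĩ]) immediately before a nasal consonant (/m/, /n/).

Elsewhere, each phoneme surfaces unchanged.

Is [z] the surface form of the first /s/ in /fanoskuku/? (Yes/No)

/s/ (between /o/ and /k/): rule 1 targets it, but not between two vowels → unchanged [s].
The actual realization is [s], not [z].

No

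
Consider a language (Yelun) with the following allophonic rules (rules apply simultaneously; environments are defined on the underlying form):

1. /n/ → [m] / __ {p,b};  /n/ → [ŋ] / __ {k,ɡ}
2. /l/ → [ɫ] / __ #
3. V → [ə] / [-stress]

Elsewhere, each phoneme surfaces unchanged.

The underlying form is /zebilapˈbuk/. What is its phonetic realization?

/z/ (word-initial) is unaffected → [z].
/e/ (between /z/ and /b/): in an unstressed syllable, so rule 3 applies → [ə].
/b/ stays [b].
/i/ meets the environment for rule 3 (in an unstressed syllable) → [ə].
/l/ (between /i/ and /a/): rule 2 targets it, but not word-finally → unchanged [l].
Rule 3 applies to /a/ (between /l/ and /p/: in an unstressed syllable) → [ə].
/p/ — not in any rule's target class → [p].
/b/ — not in any rule's target class → [b].
/u/ (between /b/ and /k/) is in the target of rule 3 but the environment (in an unstressed syllable) is not met → [u].
/k/ (word-final): no rule targets it → [k].

[zəbələpˈbuk]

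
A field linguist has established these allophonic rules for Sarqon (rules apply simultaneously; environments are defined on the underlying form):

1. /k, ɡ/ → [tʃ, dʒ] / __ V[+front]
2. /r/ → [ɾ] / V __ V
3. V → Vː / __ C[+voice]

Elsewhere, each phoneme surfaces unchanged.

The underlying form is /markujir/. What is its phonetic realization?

[maːrkuːjiːr]

/m/ — not in any rule's target class → [m].
/a/ (between /m/ and /r/): before a voiced consonant, so rule 3 applies → [aː].
/r/ (between /a/ and /k/) fails the environment for rule 2, so it stays [r].
/k/ (between /r/ and /u/) fails the environment for rule 1, so it stays [k].
/u/ meets the environment for rule 3 (before a voiced consonant) → [uː].
/j/ — not in any rule's target class → [j].
/i/ (between /j/ and /r/) occurs before a voiced consonant → [iː] by rule 3.
/r/ (word-final) is in the target of rule 2 but the environment (between two vowels) is not met → [r].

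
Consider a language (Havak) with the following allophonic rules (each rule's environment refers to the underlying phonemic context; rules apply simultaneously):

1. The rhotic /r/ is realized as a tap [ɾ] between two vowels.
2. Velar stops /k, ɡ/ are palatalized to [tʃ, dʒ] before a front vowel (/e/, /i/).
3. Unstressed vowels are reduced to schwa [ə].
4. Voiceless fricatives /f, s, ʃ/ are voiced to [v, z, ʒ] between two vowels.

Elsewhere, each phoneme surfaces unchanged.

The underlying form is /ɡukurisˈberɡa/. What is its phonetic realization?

[ɡəkəɾəsˈberɡə]

/ɡ/ — word-initial; rule 2 does not apply here → [ɡ].
/u/ (between /ɡ/ and /k/): in an unstressed syllable, so rule 3 applies → [ə].
/k/ (between /u/ and /u/): rule 2 targets it, but not before a front vowel → unchanged [k].
/u/ meets the environment for rule 3 (in an unstressed syllable) → [ə].
Rule 1 applies to /r/ (between /u/ and /i/: between two vowels) → [ɾ].
/i/ (between /r/ and /s/): in an unstressed syllable, so rule 3 applies → [ə].
/s/ — between /i/ and /b/; rule 4 does not apply here → [s].
/e/ (between /b/ and /r/) fails the environment for rule 3, so it stays [e].
/r/ — between /e/ and /ɡ/; rule 1 does not apply here → [r].
/ɡ/ (between /r/ and /a/): rule 2 targets it, but not before a front vowel → unchanged [ɡ].
/a/ — word-final, in an unstressed syllable — surfaces as [ə] (rule 3).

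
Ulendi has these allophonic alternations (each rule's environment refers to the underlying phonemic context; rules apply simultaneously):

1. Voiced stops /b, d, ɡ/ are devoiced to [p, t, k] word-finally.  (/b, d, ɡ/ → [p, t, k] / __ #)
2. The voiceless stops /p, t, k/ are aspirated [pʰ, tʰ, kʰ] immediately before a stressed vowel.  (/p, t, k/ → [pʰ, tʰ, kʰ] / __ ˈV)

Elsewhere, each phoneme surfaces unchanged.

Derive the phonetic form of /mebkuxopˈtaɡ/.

[mebkuxopˈtʰak]

/m/ (word-initial) is unaffected → [m].
/e/ stays [e].
/b/ (between /e/ and /k/) is in the target of rule 1 but the environment (word-finally) is not met → [b].
/k/ (between /b/ and /u/) fails the environment for rule 2, so it stays [k].
/u/ — not in any rule's target class → [u].
/x/ stays [x].
/o/ — not in any rule's target class → [o].
/p/ (between /o/ and /t/) fails the environment for rule 2, so it stays [p].
/t/ — between /p/ and /a/, immediately before a stressed vowel — surfaces as [tʰ] (rule 2).
/a/ (between /t/ and /ɡ/): no rule targets it → [a].
/ɡ/ (word-final): word-finally, so rule 1 applies → [k].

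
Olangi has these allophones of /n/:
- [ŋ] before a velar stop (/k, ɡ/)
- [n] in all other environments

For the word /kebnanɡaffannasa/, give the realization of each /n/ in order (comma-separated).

Occurrence 1 (position 4): no conditioning environment matches → elsewhere allophone [n].
Occurrence 2 (position 6): before a velar stop → [ŋ].
Occurrence 3 (position 12): no conditioning environment matches → elsewhere allophone [n].
Occurrence 4 (position 13): no conditioning environment matches → elsewhere allophone [n].

[n], [ŋ], [n], [n]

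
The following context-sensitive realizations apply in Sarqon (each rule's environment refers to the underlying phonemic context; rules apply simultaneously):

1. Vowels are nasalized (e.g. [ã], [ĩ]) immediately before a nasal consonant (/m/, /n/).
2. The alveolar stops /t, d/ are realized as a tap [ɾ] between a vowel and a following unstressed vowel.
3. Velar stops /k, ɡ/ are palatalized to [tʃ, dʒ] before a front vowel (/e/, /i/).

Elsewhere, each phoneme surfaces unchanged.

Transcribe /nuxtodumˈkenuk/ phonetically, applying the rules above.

/n/ (word-initial) is unaffected → [n].
/u/ — between /n/ and /x/; rule 1 does not apply here → [u].
/x/ (between /u/ and /t/) is unaffected → [x].
/t/ (between /x/ and /o/) fails the environment for rule 2, so it stays [t].
/o/ (between /t/ and /d/): rule 1 targets it, but not before a nasal consonant → unchanged [o].
/d/ meets the environment for rule 2 (between a vowel and a following unstressed vowel) → [ɾ].
/u/ (between /d/ and /m/) occurs before a nasal consonant → [ũ] by rule 1.
/m/ stays [m].
/k/ meets the environment for rule 3 (before a front vowel) → [tʃ].
/e/ meets the environment for rule 1 (before a nasal consonant) → [ẽ].
/n/ — not in any rule's target class → [n].
/u/ (between /n/ and /k/) is in the target of rule 1 but the environment (before a nasal consonant) is not met → [u].
/k/ (word-final) is in the target of rule 3 but the environment (before a front vowel) is not met → [k].

[nuxtoɾũmˈtʃẽnuk]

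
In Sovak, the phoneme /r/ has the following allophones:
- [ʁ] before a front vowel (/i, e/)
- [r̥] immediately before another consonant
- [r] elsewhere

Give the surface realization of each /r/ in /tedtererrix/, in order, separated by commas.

[ʁ], [r̥], [ʁ]

Occurrence 1 (position 6): before a front vowel (/i, e/) → [ʁ].
Occurrence 2 (position 8): immediately before another consonant → [r̥].
Occurrence 3 (position 9): before a front vowel (/i, e/) → [ʁ].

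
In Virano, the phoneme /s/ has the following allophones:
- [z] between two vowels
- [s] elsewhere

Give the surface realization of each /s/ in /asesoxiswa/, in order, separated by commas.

Occurrence 1 (position 2): between two vowels → [z].
Occurrence 2 (position 4): between two vowels → [z].
Occurrence 3 (position 8): no conditioning environment matches → elsewhere allophone [s].

[z], [z], [s]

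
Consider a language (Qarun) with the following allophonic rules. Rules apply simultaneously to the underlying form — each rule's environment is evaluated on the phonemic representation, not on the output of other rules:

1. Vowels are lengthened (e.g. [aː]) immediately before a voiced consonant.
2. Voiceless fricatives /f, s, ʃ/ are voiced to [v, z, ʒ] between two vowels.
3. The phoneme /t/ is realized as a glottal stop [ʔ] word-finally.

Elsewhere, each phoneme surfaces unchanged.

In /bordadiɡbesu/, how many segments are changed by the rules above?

4

Segments that undergo a rule: /o/ → [oː] (rule 1); /a/ → [aː] (rule 1); /i/ → [iː] (rule 1); /s/ → [z] (rule 2).
All other segments surface unchanged.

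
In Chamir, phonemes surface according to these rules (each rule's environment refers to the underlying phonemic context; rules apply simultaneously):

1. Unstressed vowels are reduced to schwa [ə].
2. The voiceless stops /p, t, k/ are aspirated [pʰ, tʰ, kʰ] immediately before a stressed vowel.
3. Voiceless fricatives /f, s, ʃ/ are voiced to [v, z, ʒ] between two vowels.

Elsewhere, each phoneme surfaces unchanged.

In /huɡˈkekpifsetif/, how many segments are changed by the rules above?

Segments that undergo a rule: /u/ → [ə] (rule 1); /k/ → [kʰ] (rule 2); /i/ → [ə] (rule 1); /e/ → [ə] (rule 1); /i/ → [ə] (rule 1).
All other segments surface unchanged.

5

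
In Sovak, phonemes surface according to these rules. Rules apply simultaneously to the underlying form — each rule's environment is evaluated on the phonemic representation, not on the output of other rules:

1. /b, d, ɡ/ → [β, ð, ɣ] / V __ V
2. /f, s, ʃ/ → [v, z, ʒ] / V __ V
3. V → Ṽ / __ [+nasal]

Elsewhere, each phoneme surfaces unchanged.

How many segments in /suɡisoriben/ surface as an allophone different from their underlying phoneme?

4

Segments that undergo a rule: /ɡ/ → [ɣ] (rule 1); /s/ → [z] (rule 2); /b/ → [β] (rule 1); /e/ → [ẽ] (rule 3).
All other segments surface unchanged.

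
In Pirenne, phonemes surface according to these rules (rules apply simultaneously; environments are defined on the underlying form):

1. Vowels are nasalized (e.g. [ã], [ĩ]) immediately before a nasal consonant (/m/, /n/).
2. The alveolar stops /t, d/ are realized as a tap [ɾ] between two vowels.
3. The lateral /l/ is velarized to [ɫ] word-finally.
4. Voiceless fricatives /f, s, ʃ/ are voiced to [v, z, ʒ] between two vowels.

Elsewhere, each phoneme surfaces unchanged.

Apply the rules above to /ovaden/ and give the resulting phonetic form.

[ovaɾẽn]

/o/ (word-initial) fails the environment for rule 1, so it stays [o].
/v/ — not in any rule's target class → [v].
/a/ (between /v/ and /d/) fails the environment for rule 1, so it stays [a].
/d/ — between /a/ and /e/, between two vowels — surfaces as [ɾ] (rule 2).
Rule 1 applies to /e/ (between /d/ and /n/: before a nasal consonant) → [ẽ].
/n/ (word-final) is unaffected → [n].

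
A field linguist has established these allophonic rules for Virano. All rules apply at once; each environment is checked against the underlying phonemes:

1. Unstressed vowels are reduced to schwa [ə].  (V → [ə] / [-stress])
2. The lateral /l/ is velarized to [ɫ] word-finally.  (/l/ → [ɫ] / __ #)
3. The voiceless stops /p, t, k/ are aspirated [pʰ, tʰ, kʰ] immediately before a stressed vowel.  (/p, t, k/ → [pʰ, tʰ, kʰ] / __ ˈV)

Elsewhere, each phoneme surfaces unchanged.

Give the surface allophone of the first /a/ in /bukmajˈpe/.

/a/ (between /m/ and /j/): in an unstressed syllable, so rule 1 applies → [ə].

[ə]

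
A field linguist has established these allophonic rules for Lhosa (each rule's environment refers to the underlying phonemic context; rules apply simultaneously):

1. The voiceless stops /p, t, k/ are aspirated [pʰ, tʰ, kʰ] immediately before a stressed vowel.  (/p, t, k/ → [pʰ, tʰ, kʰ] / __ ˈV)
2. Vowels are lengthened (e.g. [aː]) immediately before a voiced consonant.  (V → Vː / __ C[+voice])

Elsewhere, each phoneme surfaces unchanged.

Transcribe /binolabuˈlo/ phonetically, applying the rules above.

/b/ (word-initial) is unaffected → [b].
/i/ — between /b/ and /n/, before a voiced consonant — surfaces as [iː] (rule 2).
/n/ — not in any rule's target class → [n].
Rule 2 applies to /o/ (between /n/ and /l/: before a voiced consonant) → [oː].
/l/ (between /o/ and /a/) is unaffected → [l].
/a/ — between /l/ and /b/, before a voiced consonant — surfaces as [aː] (rule 2).
/b/ — not in any rule's target class → [b].
Rule 2 applies to /u/ (between /b/ and /l/: before a voiced consonant) → [uː].
/l/ (between /u/ and /o/): no rule targets it → [l].
/o/ (word-final): rule 2 targets it, but not before a voiced consonant → unchanged [o].

[biːnoːlaːbuːˈlo]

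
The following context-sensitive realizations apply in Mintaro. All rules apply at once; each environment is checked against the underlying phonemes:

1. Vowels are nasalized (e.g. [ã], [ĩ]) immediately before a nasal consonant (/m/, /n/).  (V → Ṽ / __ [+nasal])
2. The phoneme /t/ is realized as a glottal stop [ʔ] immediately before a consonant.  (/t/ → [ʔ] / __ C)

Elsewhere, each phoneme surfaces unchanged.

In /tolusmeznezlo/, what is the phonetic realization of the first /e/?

[e]

/e/ (between /m/ and /z/) fails the environment for rule 1, so it stays [e].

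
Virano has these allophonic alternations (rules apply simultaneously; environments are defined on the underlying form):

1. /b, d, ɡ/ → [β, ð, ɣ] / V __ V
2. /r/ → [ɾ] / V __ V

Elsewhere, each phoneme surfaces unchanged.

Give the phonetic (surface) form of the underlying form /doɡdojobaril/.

/d/ (word-initial) fails the environment for rule 1, so it stays [d].
/o/ — not in any rule's target class → [o].
/ɡ/ — between /o/ and /d/; rule 1 does not apply here → [ɡ].
/d/ — between /ɡ/ and /o/; rule 1 does not apply here → [d].
/o/ stays [o].
/j/ stays [j].
/o/ (between /j/ and /b/) is unaffected → [o].
/b/ (between /o/ and /a/) occurs between two vowels → [β] by rule 1.
/a/ stays [a].
/r/ (between /a/ and /i/): between two vowels, so rule 2 applies → [ɾ].
/i/ — not in any rule's target class → [i].
/l/ (word-final): no rule targets it → [l].

[doɡdojoβaɾil]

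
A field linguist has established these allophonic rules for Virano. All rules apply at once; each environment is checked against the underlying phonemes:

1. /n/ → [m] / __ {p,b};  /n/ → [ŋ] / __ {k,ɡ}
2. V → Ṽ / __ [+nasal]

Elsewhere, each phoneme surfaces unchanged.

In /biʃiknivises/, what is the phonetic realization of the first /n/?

[n]

/n/ (between /k/ and /i/) fails the environment for rule 1, so it stays [n].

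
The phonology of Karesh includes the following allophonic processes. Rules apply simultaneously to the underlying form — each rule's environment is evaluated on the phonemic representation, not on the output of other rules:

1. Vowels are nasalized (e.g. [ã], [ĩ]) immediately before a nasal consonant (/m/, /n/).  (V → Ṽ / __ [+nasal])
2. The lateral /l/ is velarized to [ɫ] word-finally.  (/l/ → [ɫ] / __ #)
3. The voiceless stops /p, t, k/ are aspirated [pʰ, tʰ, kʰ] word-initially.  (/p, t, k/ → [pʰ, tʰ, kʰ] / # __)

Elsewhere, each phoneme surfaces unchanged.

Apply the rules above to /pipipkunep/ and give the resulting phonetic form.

/p/ — word-initial, word-initially — surfaces as [pʰ] (rule 3).
/i/ (between /p/ and /p/): rule 1 targets it, but not before a nasal consonant → unchanged [i].
/p/ (between /i/ and /i/) fails the environment for rule 3, so it stays [p].
/i/ (between /p/ and /p/): rule 1 targets it, but not before a nasal consonant → unchanged [i].
/p/ (between /i/ and /k/): rule 3 targets it, but not word-initially → unchanged [p].
/k/ (between /p/ and /u/) is in the target of rule 3 but the environment (word-initially) is not met → [k].
Rule 1 applies to /u/ (between /k/ and /n/: before a nasal consonant) → [ũ].
/e/ (between /n/ and /p/) fails the environment for rule 1, so it stays [e].
/p/ (word-final) fails the environment for rule 3, so it stays [p].

[pʰipipkũnep]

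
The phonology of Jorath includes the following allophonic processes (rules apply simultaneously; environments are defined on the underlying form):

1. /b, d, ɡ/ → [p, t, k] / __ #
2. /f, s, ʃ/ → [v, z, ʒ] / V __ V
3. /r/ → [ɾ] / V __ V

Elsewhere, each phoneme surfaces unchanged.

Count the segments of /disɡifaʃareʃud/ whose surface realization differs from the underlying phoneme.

Segments that undergo a rule: /f/ → [v] (rule 2); /ʃ/ → [ʒ] (rule 2); /r/ → [ɾ] (rule 3); /ʃ/ → [ʒ] (rule 2); /d/ → [t] (rule 1).
All other segments surface unchanged.

5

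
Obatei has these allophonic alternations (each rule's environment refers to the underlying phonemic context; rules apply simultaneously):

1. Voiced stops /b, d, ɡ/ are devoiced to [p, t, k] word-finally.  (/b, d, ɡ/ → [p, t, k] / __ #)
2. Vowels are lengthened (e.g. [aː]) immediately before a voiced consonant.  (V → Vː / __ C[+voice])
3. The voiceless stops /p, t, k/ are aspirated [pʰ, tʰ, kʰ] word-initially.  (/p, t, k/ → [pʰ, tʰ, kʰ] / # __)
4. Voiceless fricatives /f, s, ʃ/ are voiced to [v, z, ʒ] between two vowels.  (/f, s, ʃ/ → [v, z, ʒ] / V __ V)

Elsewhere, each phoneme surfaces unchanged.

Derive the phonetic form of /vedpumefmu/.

/e/ (between /v/ and /d/) occurs before a voiced consonant → [eː] by rule 2.
/d/ (between /e/ and /p/) fails the environment for rule 1, so it stays [d].
/p/ (between /d/ and /u/) fails the environment for rule 3, so it stays [p].
/u/ (between /p/ and /m/): before a voiced consonant, so rule 2 applies → [uː].
/e/ (between /m/ and /f/): rule 2 targets it, but not before a voiced consonant → unchanged [e].
/f/ (between /e/ and /m/) fails the environment for rule 4, so it stays [f].
/u/ (word-final) fails the environment for rule 2, so it stays [u].

[veːdpuːmefmu]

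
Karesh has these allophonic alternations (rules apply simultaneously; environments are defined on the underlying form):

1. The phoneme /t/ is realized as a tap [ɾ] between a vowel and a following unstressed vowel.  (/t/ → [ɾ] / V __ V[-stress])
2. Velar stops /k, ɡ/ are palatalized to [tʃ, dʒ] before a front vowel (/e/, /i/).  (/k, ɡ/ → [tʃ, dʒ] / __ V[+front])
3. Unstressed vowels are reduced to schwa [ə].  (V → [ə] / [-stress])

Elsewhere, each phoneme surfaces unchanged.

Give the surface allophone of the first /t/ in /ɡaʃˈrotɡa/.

[t]

/t/ (between /o/ and /ɡ/): rule 1 targets it, but not between a vowel and a following unstressed vowel → unchanged [t].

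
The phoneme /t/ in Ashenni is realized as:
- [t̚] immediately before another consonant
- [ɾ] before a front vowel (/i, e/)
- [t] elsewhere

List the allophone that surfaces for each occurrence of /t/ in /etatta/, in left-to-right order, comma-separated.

[t], [t̚], [t]

Occurrence 1 (position 2): no conditioning environment matches → elsewhere allophone [t].
Occurrence 2 (position 4): immediately before another consonant → [t̚].
Occurrence 3 (position 5): no conditioning environment matches → elsewhere allophone [t].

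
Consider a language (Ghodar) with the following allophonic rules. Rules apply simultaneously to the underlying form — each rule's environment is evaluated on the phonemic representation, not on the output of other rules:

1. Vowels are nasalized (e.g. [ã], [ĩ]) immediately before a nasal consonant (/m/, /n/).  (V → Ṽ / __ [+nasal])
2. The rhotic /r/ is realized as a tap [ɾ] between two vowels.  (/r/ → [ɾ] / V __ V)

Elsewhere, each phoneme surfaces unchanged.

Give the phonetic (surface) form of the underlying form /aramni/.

/a/ — word-initial; rule 1 does not apply here → [a].
/r/ (between /a/ and /a/): between two vowels, so rule 2 applies → [ɾ].
/a/ (between /r/ and /m/) occurs before a nasal consonant → [ã] by rule 1.
/m/ stays [m].
/n/ (between /m/ and /i/): no rule targets it → [n].
/i/ — word-final; rule 1 does not apply here → [i].

[aɾãmni]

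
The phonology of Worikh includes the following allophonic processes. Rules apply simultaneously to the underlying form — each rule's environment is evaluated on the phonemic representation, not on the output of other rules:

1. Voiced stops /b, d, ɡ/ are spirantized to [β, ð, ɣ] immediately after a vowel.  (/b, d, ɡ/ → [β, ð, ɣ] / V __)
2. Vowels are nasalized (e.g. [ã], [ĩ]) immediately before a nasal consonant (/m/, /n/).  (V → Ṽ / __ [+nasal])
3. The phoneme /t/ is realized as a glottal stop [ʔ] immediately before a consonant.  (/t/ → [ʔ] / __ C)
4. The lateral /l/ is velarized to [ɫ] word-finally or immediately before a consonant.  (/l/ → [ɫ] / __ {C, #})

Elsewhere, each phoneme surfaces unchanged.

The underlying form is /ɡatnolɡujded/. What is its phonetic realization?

/ɡ/ (word-initial) fails the environment for rule 1, so it stays [ɡ].
/a/ (between /ɡ/ and /t/): rule 2 targets it, but not before a nasal consonant → unchanged [a].
/t/ (between /a/ and /n/): immediately before a consonant, so rule 3 applies → [ʔ].
/n/ — not in any rule's target class → [n].
/o/ — between /n/ and /l/; rule 2 does not apply here → [o].
/l/ (between /o/ and /ɡ/) occurs word-finally or immediately before a consonant → [ɫ] by rule 4.
/ɡ/ (between /l/ and /u/) fails the environment for rule 1, so it stays [ɡ].
/u/ — between /ɡ/ and /j/; rule 2 does not apply here → [u].
/j/ (between /u/ and /d/) is unaffected → [j].
/d/ (between /j/ and /e/) is in the target of rule 1 but the environment (immediately after a vowel) is not met → [d].
/e/ (between /d/ and /d/) is in the target of rule 2 but the environment (before a nasal consonant) is not met → [e].
/d/ — word-final, immediately after a vowel — surfaces as [ð] (rule 1).

[ɡaʔnoɫɡujdeð]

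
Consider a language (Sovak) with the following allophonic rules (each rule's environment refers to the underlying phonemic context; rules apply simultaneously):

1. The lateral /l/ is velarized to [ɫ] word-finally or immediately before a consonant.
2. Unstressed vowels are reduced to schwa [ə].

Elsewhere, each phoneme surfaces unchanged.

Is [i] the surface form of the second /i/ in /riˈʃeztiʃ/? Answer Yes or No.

/i/ (between /t/ and /ʃ/): in an unstressed syllable, so rule 2 applies → [ə].
The actual realization is [ə], not [i].

No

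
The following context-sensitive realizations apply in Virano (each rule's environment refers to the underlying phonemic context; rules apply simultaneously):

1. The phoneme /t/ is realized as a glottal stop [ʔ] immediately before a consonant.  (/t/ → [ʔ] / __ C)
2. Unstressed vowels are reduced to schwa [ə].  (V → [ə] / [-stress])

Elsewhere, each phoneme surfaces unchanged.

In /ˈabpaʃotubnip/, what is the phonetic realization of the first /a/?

/a/ (word-initial) is in the target of rule 2 but the environment (in an unstressed syllable) is not met → [a].

[a]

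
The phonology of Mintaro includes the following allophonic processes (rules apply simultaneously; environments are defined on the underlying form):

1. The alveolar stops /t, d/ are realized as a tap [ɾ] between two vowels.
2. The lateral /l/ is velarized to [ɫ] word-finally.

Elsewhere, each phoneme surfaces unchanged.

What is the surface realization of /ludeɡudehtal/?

/l/ (word-initial): rule 2 targets it, but not word-finally → unchanged [l].
/u/ stays [u].
/d/ (between /u/ and /e/): between two vowels, so rule 1 applies → [ɾ].
/e/ — not in any rule's target class → [e].
/ɡ/ (between /e/ and /u/) is unaffected → [ɡ].
/u/ (between /ɡ/ and /d/): no rule targets it → [u].
/d/ meets the environment for rule 1 (between two vowels) → [ɾ].
/e/ stays [e].
/h/ stays [h].
/t/ (between /h/ and /a/): rule 1 targets it, but not between two vowels → unchanged [t].
/a/ (between /t/ and /l/) is unaffected → [a].
/l/ meets the environment for rule 2 (word-finally) → [ɫ].

[luɾeɡuɾehtaɫ]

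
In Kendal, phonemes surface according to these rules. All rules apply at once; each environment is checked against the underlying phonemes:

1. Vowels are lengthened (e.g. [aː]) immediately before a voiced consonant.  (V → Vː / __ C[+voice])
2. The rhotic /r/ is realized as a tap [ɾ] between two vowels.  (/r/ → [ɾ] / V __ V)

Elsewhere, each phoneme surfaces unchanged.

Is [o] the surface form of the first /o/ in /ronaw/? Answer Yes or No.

Rule 1 applies to /o/ (between /r/ and /n/: before a voiced consonant) → [oː].
The actual realization is [oː], not [o].

No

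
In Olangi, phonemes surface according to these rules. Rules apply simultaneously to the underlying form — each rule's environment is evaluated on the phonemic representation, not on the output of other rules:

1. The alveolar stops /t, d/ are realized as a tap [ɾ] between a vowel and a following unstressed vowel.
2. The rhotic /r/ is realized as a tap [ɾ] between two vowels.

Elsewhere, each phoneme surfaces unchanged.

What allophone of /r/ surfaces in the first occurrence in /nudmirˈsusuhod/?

[r]

/r/ — between /i/ and /s/; rule 2 does not apply here → [r].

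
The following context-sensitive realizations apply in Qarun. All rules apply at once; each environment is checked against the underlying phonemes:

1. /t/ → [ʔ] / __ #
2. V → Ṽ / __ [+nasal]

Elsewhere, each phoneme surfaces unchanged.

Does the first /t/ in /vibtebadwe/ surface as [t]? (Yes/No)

/t/ (between /b/ and /e/): rule 1 targets it, but not word-finally → unchanged [t].
The actual realization is [t], which matches [t].

Yes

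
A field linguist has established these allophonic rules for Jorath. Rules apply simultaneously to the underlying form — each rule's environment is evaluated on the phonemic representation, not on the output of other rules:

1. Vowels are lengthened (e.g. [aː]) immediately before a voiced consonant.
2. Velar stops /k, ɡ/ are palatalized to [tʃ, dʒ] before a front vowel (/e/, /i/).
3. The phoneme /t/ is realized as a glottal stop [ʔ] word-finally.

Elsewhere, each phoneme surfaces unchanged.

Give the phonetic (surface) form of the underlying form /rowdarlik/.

/r/ stays [r].
/o/ meets the environment for rule 1 (before a voiced consonant) → [oː].
/w/ stays [w].
/d/ — not in any rule's target class → [d].
/a/ — between /d/ and /r/, before a voiced consonant — surfaces as [aː] (rule 1).
/r/ (between /a/ and /l/): no rule targets it → [r].
/l/ (between /r/ and /i/): no rule targets it → [l].
/i/ (between /l/ and /k/): rule 1 targets it, but not before a voiced consonant → unchanged [i].
/k/ (word-final) fails the environment for rule 2, so it stays [k].

[roːwdaːrlik]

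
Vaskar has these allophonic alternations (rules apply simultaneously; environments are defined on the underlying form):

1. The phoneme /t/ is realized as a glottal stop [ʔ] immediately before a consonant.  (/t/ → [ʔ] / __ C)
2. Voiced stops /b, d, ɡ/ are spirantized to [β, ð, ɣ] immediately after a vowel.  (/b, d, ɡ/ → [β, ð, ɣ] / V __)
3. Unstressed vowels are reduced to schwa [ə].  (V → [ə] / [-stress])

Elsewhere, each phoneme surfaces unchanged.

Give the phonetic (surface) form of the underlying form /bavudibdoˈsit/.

/b/ — word-initial; rule 2 does not apply here → [b].
/a/ (between /b/ and /v/) occurs in an unstressed syllable → [ə] by rule 3.
/v/ (between /a/ and /u/): no rule targets it → [v].
/u/ meets the environment for rule 3 (in an unstressed syllable) → [ə].
/d/ meets the environment for rule 2 (immediately after a vowel) → [ð].
/i/ (between /d/ and /b/) occurs in an unstressed syllable → [ə] by rule 3.
/b/ (between /i/ and /d/) occurs immediately after a vowel → [β] by rule 2.
/d/ (between /b/ and /o/) is in the target of rule 2 but the environment (immediately after a vowel) is not met → [d].
/o/ (between /d/ and /s/) occurs in an unstressed syllable → [ə] by rule 3.
/s/ — not in any rule's target class → [s].
/i/ (between /s/ and /t/) is in the target of rule 3 but the environment (in an unstressed syllable) is not met → [i].
/t/ (word-final) is in the target of rule 1 but the environment (immediately before a consonant) is not met → [t].

[bəvəðəβdəˈsit]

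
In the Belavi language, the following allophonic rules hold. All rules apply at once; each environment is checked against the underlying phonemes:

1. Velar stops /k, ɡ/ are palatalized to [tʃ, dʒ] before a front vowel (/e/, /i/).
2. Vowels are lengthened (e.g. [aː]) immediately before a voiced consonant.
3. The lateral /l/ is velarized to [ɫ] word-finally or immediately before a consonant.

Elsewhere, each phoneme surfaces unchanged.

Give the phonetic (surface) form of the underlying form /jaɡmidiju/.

/a/ (between /j/ and /ɡ/): before a voiced consonant, so rule 2 applies → [aː].
/ɡ/ (between /a/ and /m/) fails the environment for rule 1, so it stays [ɡ].
Rule 2 applies to /i/ (between /m/ and /d/: before a voiced consonant) → [iː].
/i/ — between /d/ and /j/, before a voiced consonant — surfaces as [iː] (rule 2).
/u/ (word-final) is in the target of rule 2 but the environment (before a voiced consonant) is not met → [u].

[jaːɡmiːdiːju]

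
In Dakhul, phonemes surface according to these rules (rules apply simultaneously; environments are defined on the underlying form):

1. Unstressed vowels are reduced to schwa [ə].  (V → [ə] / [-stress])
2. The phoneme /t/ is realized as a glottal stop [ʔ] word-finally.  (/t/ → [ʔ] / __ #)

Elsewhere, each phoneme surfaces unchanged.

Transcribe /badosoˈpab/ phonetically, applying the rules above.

[bədəsəˈpab]

/b/ (word-initial) is unaffected → [b].
/a/ (between /b/ and /d/) occurs in an unstressed syllable → [ə] by rule 1.
/d/ — not in any rule's target class → [d].
/o/ — between /d/ and /s/, in an unstressed syllable — surfaces as [ə] (rule 1).
/s/ (between /o/ and /o/) is unaffected → [s].
/o/ meets the environment for rule 1 (in an unstressed syllable) → [ə].
/p/ (between /o/ and /a/): no rule targets it → [p].
/a/ (between /p/ and /b/): rule 1 targets it, but not in an unstressed syllable → unchanged [a].
/b/ (word-final): no rule targets it → [b].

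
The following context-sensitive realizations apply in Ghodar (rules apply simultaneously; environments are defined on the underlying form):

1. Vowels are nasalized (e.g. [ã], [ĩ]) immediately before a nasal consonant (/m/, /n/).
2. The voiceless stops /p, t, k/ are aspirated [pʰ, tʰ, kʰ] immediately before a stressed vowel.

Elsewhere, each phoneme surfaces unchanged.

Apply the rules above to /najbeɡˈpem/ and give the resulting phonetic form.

/a/ (between /n/ and /j/): rule 1 targets it, but not before a nasal consonant → unchanged [a].
/e/ (between /b/ and /ɡ/): rule 1 targets it, but not before a nasal consonant → unchanged [e].
/p/ (between /ɡ/ and /e/): immediately before a stressed vowel, so rule 2 applies → [pʰ].
Rule 1 applies to /e/ (between /p/ and /m/: before a nasal consonant) → [ẽ].

[najbeɡˈpʰẽm]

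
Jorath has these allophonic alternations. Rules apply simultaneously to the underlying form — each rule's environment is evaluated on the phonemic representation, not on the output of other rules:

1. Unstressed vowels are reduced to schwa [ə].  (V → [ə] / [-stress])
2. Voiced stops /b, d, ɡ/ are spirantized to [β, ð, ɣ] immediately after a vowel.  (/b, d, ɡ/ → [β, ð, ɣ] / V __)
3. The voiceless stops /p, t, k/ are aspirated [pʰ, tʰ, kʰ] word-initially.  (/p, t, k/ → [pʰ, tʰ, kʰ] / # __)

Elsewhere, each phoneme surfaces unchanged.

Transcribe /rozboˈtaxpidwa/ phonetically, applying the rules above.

/o/ (between /r/ and /z/) occurs in an unstressed syllable → [ə] by rule 1.
/b/ (between /z/ and /o/): rule 2 targets it, but not immediately after a vowel → unchanged [b].
/o/ — between /b/ and /t/, in an unstressed syllable — surfaces as [ə] (rule 1).
/t/ (between /o/ and /a/) is in the target of rule 3 but the environment (word-initially) is not met → [t].
/a/ (between /t/ and /x/) is in the target of rule 1 but the environment (in an unstressed syllable) is not met → [a].
/p/ — between /x/ and /i/; rule 3 does not apply here → [p].
/i/ — between /p/ and /d/, in an unstressed syllable — surfaces as [ə] (rule 1).
/d/ meets the environment for rule 2 (immediately after a vowel) → [ð].
/a/ (word-final) occurs in an unstressed syllable → [ə] by rule 1.

[rəzbəˈtaxpəðwə]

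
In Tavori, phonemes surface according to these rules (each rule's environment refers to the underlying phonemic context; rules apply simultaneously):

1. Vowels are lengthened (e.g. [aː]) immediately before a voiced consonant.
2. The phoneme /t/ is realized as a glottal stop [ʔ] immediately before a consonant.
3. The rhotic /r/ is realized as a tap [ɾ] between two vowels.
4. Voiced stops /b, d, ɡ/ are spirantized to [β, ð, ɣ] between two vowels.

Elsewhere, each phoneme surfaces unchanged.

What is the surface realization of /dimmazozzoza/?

/d/ (word-initial) fails the environment for rule 4, so it stays [d].
/i/ meets the environment for rule 1 (before a voiced consonant) → [iː].
/m/ (between /i/ and /m/): no rule targets it → [m].
/m/ (between /m/ and /a/): no rule targets it → [m].
/a/ — between /m/ and /z/, before a voiced consonant — surfaces as [aː] (rule 1).
/z/ — not in any rule's target class → [z].
/o/ (between /z/ and /z/): before a voiced consonant, so rule 1 applies → [oː].
/z/ (between /o/ and /z/): no rule targets it → [z].
/z/ (between /z/ and /o/) is unaffected → [z].
/o/ meets the environment for rule 1 (before a voiced consonant) → [oː].
/z/ — not in any rule's target class → [z].
/a/ (word-final): rule 1 targets it, but not before a voiced consonant → unchanged [a].

[diːmmaːzoːzzoːza]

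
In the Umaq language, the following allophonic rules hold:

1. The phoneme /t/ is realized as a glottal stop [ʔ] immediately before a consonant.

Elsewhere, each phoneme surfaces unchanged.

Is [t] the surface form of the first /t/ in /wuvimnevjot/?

/t/ (word-final) is in the target of rule 1 but the environment (immediately before a consonant) is not met → [t].
The actual realization is [t], which matches [t].

Yes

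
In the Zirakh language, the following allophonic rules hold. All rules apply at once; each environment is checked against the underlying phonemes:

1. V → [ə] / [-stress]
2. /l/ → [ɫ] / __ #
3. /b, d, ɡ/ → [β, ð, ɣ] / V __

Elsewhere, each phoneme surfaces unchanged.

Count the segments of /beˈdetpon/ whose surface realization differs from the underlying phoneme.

3

Segments that undergo a rule: /e/ → [ə] (rule 1); /d/ → [ð] (rule 3); /o/ → [ə] (rule 1).
All other segments surface unchanged.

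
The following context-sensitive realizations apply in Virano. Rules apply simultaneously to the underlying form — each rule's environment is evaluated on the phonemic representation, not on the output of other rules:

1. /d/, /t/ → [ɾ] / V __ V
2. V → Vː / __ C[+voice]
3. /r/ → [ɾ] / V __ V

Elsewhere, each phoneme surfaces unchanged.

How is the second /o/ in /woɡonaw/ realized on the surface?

/o/ (between /ɡ/ and /n/): before a voiced consonant, so rule 2 applies → [oː].

[oː]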